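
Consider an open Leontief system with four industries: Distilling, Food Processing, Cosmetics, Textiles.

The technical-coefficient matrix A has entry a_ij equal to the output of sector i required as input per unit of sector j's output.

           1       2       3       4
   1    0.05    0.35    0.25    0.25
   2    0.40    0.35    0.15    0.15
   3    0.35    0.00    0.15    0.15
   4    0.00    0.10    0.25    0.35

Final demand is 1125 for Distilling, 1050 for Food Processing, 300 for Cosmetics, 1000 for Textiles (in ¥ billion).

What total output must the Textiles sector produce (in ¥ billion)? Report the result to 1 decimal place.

x_4 = 3830.2

I − A =
  [   0.95    -0.35    -0.25    -0.25]
  [  -0.40     0.65    -0.15    -0.15]
  [  -0.35     0.00     0.85    -0.15]
  [   0.00    -0.10    -0.25     0.65]
Compute the cofactors C_ij = (−1)^(i+j)·(3×3 minor ij) of I−A; the adjugate is their transpose:
adj(I−A) = Cᵀ =
  [ 0.319750   0.205250   0.193500   0.215000]
  [ 0.253250   0.410500   0.218250   0.242500]
  [ 0.148625   0.102625   0.286125   0.146875]
  [ 0.096125   0.102625   0.143625   0.330625]
det(I−A) = Σ_j (I−A)_1j·C_1j = (0.95)(0.319750) + (-0.35)(0.253250) + (-0.25)(0.148625) + (-0.25)(0.096125) = 0.1539375
(I − A)⁻¹ = adj(I−A) / det(I−A) ≈
  [   2.0771     1.3333     1.2570     1.3967]
  [   1.6451     2.6667     1.4178     1.5753]
  [   0.9655     0.6667     1.8587     0.9541]
  [   0.6244     0.6667     0.9330     2.1478]
x = (I − A)⁻¹ d = adj(I−A)·d / det(I−A), with det(I−A) = 0.1539375:
  x_1 = (0.319750·1125 + 0.205250·1050 + 0.193500·300 + 0.215000·1000) / 0.1539375 = 848.28125 / 0.1539375 ≈ 5510.6
  x_2 = (0.253250·1125 + 0.410500·1050 + 0.218250·300 + 0.242500·1000) / 0.1539375 = 1023.90625 / 0.1539375 ≈ 6651.4
  x_3 = (0.148625·1125 + 0.102625·1050 + 0.286125·300 + 0.146875·1000) / 0.1539375 = 507.671875 / 0.1539375 ≈ 3297.9
  x_4 = (0.096125·1125 + 0.102625·1050 + 0.143625·300 + 0.330625·1000) / 0.1539375 = 589.609375 / 0.1539375 ≈ 3830.2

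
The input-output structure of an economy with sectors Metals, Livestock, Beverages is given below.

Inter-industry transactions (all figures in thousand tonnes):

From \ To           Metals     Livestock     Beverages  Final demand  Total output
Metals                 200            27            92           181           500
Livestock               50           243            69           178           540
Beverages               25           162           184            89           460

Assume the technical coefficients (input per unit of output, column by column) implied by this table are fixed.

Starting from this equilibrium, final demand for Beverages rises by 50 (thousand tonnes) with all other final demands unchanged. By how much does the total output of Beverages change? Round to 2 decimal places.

Δx_3 = 104.08

Technical coefficients a_ij = z_ij / X_j:
  a_11 = 200/500 = 0.40, a_21 = 50/500 = 0.10, a_31 = 25/500 = 0.05
  a_12 = 27/540 = 0.05, a_22 = 243/540 = 0.45, a_32 = 162/540 = 0.30
  a_13 = 92/460 = 0.20, a_23 = 69/460 = 0.15, a_33 = 184/460 = 0.40
I − A =
  [   0.60    -0.05    -0.20]
  [  -0.10     0.55    -0.15]
  [  -0.05    -0.30     0.60]
Cofactors of I−A, C_ij = (−1)^(i+j)·(minor ij) (rows/columns in the sector order above):
  C_11 = (0.55)(0.60) − (-0.15)(-0.30) = 0.2850
  C_12 = −[(-0.10)(0.60) − (-0.15)(-0.05)] = 0.0675
  C_13 = (-0.10)(-0.30) − (0.55)(-0.05) = 0.0575
  C_21 = −[(-0.05)(0.60) − (-0.20)(-0.30)] = 0.0900
  C_22 = (0.60)(0.60) − (-0.20)(-0.05) = 0.3500
  C_23 = −[(0.60)(-0.30) − (-0.05)(-0.05)] = 0.1825
  C_31 = (-0.05)(-0.15) − (-0.20)(0.55) = 0.1175
  C_32 = −[(0.60)(-0.15) − (-0.20)(-0.10)] = 0.1100
  C_33 = (0.60)(0.55) − (-0.05)(-0.10) = 0.3250
det(I−A) = Σ_j (I−A)_1j·C_1j = (0.60)(0.2850) + (-0.05)(0.0675) + (-0.20)(0.0575) = 0.156125
adj(I−A) = Cᵀ =
  [ 0.2850   0.0900   0.1175]
  [ 0.0675   0.3500   0.1100]
  [ 0.0575   0.1825   0.3250]
(I − A)⁻¹ = adj(I−A) / det(I−A) ≈
  [   1.8255     0.5765     0.7526]
  [   0.4323     2.2418     0.7046]
  [   0.3683     1.1689     2.0817]
Δx = (I − A)⁻¹ Δd with Δd having +50 in the Beverages component and 0 elsewhere.
So Δx_3 = L_33 · (+50), where L_33 = adj(I−A)_33 / det(I−A) = 0.3250 / 0.156125.
Δx_3 = 0.3250 × (+50) / 0.156125 = 16.25 / 0.156125 ≈ 104.08.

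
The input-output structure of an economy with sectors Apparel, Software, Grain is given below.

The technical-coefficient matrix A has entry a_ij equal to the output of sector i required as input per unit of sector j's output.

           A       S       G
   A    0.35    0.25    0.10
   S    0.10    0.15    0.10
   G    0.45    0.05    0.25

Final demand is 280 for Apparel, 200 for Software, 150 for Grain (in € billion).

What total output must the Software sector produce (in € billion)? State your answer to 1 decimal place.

I − A =
  [   0.65    -0.25    -0.10]
  [  -0.10     0.85    -0.10]
  [  -0.45    -0.05     0.75]
Cofactors of I−A, C_ij = (−1)^(i+j)·(minor ij) (rows/columns in the sector order above):
  C_11 = (0.85)(0.75) − (-0.10)(-0.05) = 0.6325
  C_12 = −[(-0.10)(0.75) − (-0.10)(-0.45)] = 0.1200
  C_13 = (-0.10)(-0.05) − (0.85)(-0.45) = 0.3875
  C_21 = −[(-0.25)(0.75) − (-0.10)(-0.05)] = 0.1925
  C_22 = (0.65)(0.75) − (-0.10)(-0.45) = 0.4425
  C_23 = −[(0.65)(-0.05) − (-0.25)(-0.45)] = 0.1450
  C_31 = (-0.25)(-0.10) − (-0.10)(0.85) = 0.1100
  C_32 = −[(0.65)(-0.10) − (-0.10)(-0.10)] = 0.0750
  C_33 = (0.65)(0.85) − (-0.25)(-0.10) = 0.5275
det(I−A) = Σ_j (I−A)_1j·C_1j = (0.65)(0.6325) + (-0.25)(0.1200) + (-0.10)(0.3875) = 0.342375
adj(I−A) = Cᵀ =
  [ 0.6325   0.1925   0.1100]
  [ 0.1200   0.4425   0.0750]
  [ 0.3875   0.1450   0.5275]
(I − A)⁻¹ = adj(I−A) / det(I−A) ≈
  [   1.8474     0.5622     0.3213]
  [   0.3505     1.2924     0.2191]
  [   1.1318     0.4235     1.5407]
x = (I − A)⁻¹ d = adj(I−A)·d / det(I−A), with det(I−A) = 0.342375:
  x_A = (0.6325·280 + 0.1925·200 + 0.1100·150) / 0.342375 = 232.10 / 0.342375 ≈ 677.9
  x_S = (0.1200·280 + 0.4425·200 + 0.0750·150) / 0.342375 = 133.35 / 0.342375 ≈ 389.5
  x_G = (0.3875·280 + 0.1450·200 + 0.5275·150) / 0.342375 = 216.625 / 0.342375 ≈ 632.7

x_S = 389.5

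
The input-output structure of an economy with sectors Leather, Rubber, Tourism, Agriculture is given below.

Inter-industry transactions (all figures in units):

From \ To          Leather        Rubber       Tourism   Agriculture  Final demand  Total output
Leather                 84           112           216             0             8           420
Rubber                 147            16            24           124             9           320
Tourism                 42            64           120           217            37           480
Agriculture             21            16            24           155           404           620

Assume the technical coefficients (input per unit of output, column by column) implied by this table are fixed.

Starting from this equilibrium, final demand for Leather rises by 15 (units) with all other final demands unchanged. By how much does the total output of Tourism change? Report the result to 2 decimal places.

Technical coefficients a_ij = z_ij / X_j:
  a_LL = 84/420 = 0.20, a_RL = 147/420 = 0.35, a_TL = 42/420 = 0.10, a_AL = 21/420 = 0.05
  a_LR = 112/320 = 0.35, a_RR = 16/320 = 0.05, a_TR = 64/320 = 0.20, a_AR = 16/320 = 0.05
  a_LT = 216/480 = 0.45, a_RT = 24/480 = 0.05, a_TT = 120/480 = 0.25, a_AT = 24/480 = 0.05
  a_LA = 0/620 = 0.00, a_RA = 124/620 = 0.20, a_TA = 217/620 = 0.35, a_AA = 155/620 = 0.25
I − A =
  [   0.80    -0.35    -0.45     0.00]
  [  -0.35     0.95    -0.05    -0.20]
  [  -0.10    -0.20     0.75    -0.35]
  [  -0.05    -0.05    -0.05     0.75]
Compute the cofactors C_ij = (−1)^(i+j)·(3×3 minor ij) of I−A; the adjugate is their transpose:
adj(I−A) = Cᵀ =
  [ 0.499875   0.266125   0.332750   0.226250]
  [ 0.203875   0.394375   0.160625   0.180125]
  [ 0.147500   0.166375   0.466625   0.262125]
  [ 0.056750   0.055125   0.064000   0.394125]
det(I−A) = Σ_j (I−A)_1j·C_1j = (0.80)(0.499875) + (-0.35)(0.203875) + (-0.45)(0.147500) + (0.00)(0.056750) = 0.26216875
(I − A)⁻¹ = adj(I−A) / det(I−A) ≈
  [   1.9067     1.0151     1.2692     0.8630]
  [   0.7776     1.5043     0.6127     0.6871]
  [   0.5626     0.6346     1.7799     0.9998]
  [   0.2165     0.2103     0.2441     1.5033]
Δx = (I − A)⁻¹ Δd with Δd having +15 in the Leather component and 0 elsewhere.
So Δx_T = L_TL · (+15), where L_TL = adj(I−A)_TL / det(I−A) = 0.147500 / 0.26216875.
Δx_T = 0.147500 × (+15) / 0.26216875 = 2.2125 / 0.26216875 ≈ 8.44.

Δx_T = 8.44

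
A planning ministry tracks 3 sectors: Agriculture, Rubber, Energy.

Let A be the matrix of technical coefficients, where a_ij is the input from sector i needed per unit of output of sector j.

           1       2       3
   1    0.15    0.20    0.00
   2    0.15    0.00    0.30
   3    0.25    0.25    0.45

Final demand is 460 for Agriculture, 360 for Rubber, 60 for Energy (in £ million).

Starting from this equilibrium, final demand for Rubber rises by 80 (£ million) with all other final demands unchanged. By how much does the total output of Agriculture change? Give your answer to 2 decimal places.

I − A =
  [   0.85    -0.20     0.00]
  [  -0.15     1.00    -0.30]
  [  -0.25    -0.25     0.55]
Cofactors of I−A, C_ij = (−1)^(i+j)·(minor ij) (rows/columns in the sector order above):
  C_11 = (1.00)(0.55) − (-0.30)(-0.25) = 0.4750
  C_12 = −[(-0.15)(0.55) − (-0.30)(-0.25)] = 0.1575
  C_13 = (-0.15)(-0.25) − (1.00)(-0.25) = 0.2875
  C_21 = −[(-0.20)(0.55) − (0.00)(-0.25)] = 0.1100
  C_22 = (0.85)(0.55) − (0.00)(-0.25) = 0.4675
  C_23 = −[(0.85)(-0.25) − (-0.20)(-0.25)] = 0.2625
  C_31 = (-0.20)(-0.30) − (0.00)(1.00) = 0.0600
  C_32 = −[(0.85)(-0.30) − (0.00)(-0.15)] = 0.2550
  C_33 = (0.85)(1.00) − (-0.20)(-0.15) = 0.8200
det(I−A) = Σ_j (I−A)_1j·C_1j = (0.85)(0.4750) + (-0.20)(0.1575) + (0.00)(0.2875) = 0.37225
adj(I−A) = Cᵀ =
  [ 0.4750   0.1100   0.0600]
  [ 0.1575   0.4675   0.2550]
  [ 0.2875   0.2625   0.8200]
(I − A)⁻¹ = adj(I−A) / det(I−A) ≈
  [   1.2760     0.2955     0.1612]
  [   0.4231     1.2559     0.6850]
  [   0.7723     0.7052     2.2028]
Δx = (I − A)⁻¹ Δd with Δd having +80 in the Rubber component and 0 elsewhere.
So Δx_1 = L_12 · (+80), where L_12 = adj(I−A)_12 / det(I−A) = 0.1100 / 0.37225.
Δx_1 = 0.1100 × (+80) / 0.37225 = 8.80 / 0.37225 ≈ 23.64.

Δx_1 = 23.64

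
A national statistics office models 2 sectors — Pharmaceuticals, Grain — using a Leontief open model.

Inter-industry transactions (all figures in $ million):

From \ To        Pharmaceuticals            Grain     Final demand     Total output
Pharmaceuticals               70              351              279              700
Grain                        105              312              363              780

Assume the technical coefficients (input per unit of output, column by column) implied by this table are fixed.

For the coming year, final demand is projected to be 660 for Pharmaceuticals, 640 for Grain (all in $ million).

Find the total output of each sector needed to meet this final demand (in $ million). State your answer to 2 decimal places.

x_P = 1447.62, x_G = 1428.57

Technical coefficients a_ij = z_ij / X_j:
  a_PP = 70/700 = 0.10, a_GP = 105/700 = 0.15
  a_PG = 351/780 = 0.45, a_GG = 312/780 = 0.40
I − A =
  [   0.90    -0.45]
  [  -0.15     0.60]
det(I−A) = (0.90)(0.60) − (-0.45)(-0.15) = 0.4725
adj(I−A) = [[0.60, 0.45], [0.15, 0.90]]
(I − A)⁻¹ = adj(I−A) / det(I−A) ≈
  [   1.2698     0.9524]
  [   0.3175     1.9048]
x = (I − A)⁻¹ d = adj(I−A)·d / det(I−A), with det(I−A) = 0.4725:
  x_P = (0.60·660 + 0.45·640) / 0.4725 = 684.00 / 0.4725 ≈ 1447.62
  x_G = (0.15·660 + 0.90·640) / 0.4725 = 675.00 / 0.4725 ≈ 1428.57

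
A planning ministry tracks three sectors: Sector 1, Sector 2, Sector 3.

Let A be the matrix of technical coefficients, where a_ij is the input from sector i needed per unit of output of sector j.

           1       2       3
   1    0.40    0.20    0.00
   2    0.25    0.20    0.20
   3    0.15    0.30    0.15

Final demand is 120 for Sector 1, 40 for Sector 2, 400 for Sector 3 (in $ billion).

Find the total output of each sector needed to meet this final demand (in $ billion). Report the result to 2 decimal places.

x_1 = 300.46, x_2 = 301.39, x_3 = 629.98

I − A =
  [   0.60    -0.20     0.00]
  [  -0.25     0.80    -0.20]
  [  -0.15    -0.30     0.85]
Cofactors of I−A, C_ij = (−1)^(i+j)·(minor ij) (rows/columns in the sector order above):
  C_11 = (0.80)(0.85) − (-0.20)(-0.30) = 0.6200
  C_12 = −[(-0.25)(0.85) − (-0.20)(-0.15)] = 0.2425
  C_13 = (-0.25)(-0.30) − (0.80)(-0.15) = 0.1950
  C_21 = −[(-0.20)(0.85) − (0.00)(-0.30)] = 0.1700
  C_22 = (0.60)(0.85) − (0.00)(-0.15) = 0.5100
  C_23 = −[(0.60)(-0.30) − (-0.20)(-0.15)] = 0.2100
  C_31 = (-0.20)(-0.20) − (0.00)(0.80) = 0.0400
  C_32 = −[(0.60)(-0.20) − (0.00)(-0.25)] = 0.1200
  C_33 = (0.60)(0.80) − (-0.20)(-0.25) = 0.4300
det(I−A) = Σ_j (I−A)_1j·C_1j = (0.60)(0.6200) + (-0.20)(0.2425) + (0.00)(0.1950) = 0.3235
adj(I−A) = Cᵀ =
  [ 0.6200   0.1700   0.0400]
  [ 0.2425   0.5100   0.1200]
  [ 0.1950   0.2100   0.4300]
(I − A)⁻¹ = adj(I−A) / det(I−A) ≈
  [   1.9165     0.5255     0.1236]
  [   0.7496     1.5765     0.3709]
  [   0.6028     0.6491     1.3292]
x = (I − A)⁻¹ d = adj(I−A)·d / det(I−A), with det(I−A) = 0.3235:
  x_1 = (0.6200·120 + 0.1700·40 + 0.0400·400) / 0.3235 = 97.20 / 0.3235 ≈ 300.46
  x_2 = (0.2425·120 + 0.5100·40 + 0.1200·400) / 0.3235 = 97.50 / 0.3235 ≈ 301.39
  x_3 = (0.1950·120 + 0.2100·40 + 0.4300·400) / 0.3235 = 203.80 / 0.3235 ≈ 629.98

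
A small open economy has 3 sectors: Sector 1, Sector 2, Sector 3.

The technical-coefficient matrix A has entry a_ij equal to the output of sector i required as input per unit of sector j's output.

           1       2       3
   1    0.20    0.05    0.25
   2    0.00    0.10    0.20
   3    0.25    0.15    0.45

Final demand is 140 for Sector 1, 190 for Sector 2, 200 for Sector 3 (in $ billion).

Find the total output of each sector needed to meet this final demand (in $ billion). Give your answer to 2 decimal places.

I − A =
  [   0.80    -0.05    -0.25]
  [   0.00     0.90    -0.20]
  [  -0.25    -0.15     0.55]
Cofactors of I−A, C_ij = (−1)^(i+j)·(minor ij) (rows/columns in the sector order above):
  C_11 = (0.90)(0.55) − (-0.20)(-0.15) = 0.4650
  C_12 = −[(0.00)(0.55) − (-0.20)(-0.25)] = 0.0500
  C_13 = (0.00)(-0.15) − (0.90)(-0.25) = 0.2250
  C_21 = −[(-0.05)(0.55) − (-0.25)(-0.15)] = 0.0650
  C_22 = (0.80)(0.55) − (-0.25)(-0.25) = 0.3775
  C_23 = −[(0.80)(-0.15) − (-0.05)(-0.25)] = 0.1325
  C_31 = (-0.05)(-0.20) − (-0.25)(0.90) = 0.2350
  C_32 = −[(0.80)(-0.20) − (-0.25)(0.00)] = 0.1600
  C_33 = (0.80)(0.90) − (-0.05)(0.00) = 0.7200
det(I−A) = Σ_j (I−A)_1j·C_1j = (0.80)(0.4650) + (-0.05)(0.0500) + (-0.25)(0.2250) = 0.31325
adj(I−A) = Cᵀ =
  [ 0.4650   0.0650   0.2350]
  [ 0.0500   0.3775   0.1600]
  [ 0.2250   0.1325   0.7200]
(I − A)⁻¹ = adj(I−A) / det(I−A) ≈
  [   1.4844     0.2075     0.7502]
  [   0.1596     1.2051     0.5108]
  [   0.7183     0.4230     2.2985]
x = (I − A)⁻¹ d = adj(I−A)·d / det(I−A), with det(I−A) = 0.31325:
  x_1 = (0.4650·140 + 0.0650·190 + 0.2350·200) / 0.31325 = 124.45 / 0.31325 ≈ 397.29
  x_2 = (0.0500·140 + 0.3775·190 + 0.1600·200) / 0.31325 = 110.725 / 0.31325 ≈ 353.47
  x_3 = (0.2250·140 + 0.1325·190 + 0.7200·200) / 0.31325 = 200.675 / 0.31325 ≈ 640.62

x_1 = 397.29, x_2 = 353.47, x_3 = 640.62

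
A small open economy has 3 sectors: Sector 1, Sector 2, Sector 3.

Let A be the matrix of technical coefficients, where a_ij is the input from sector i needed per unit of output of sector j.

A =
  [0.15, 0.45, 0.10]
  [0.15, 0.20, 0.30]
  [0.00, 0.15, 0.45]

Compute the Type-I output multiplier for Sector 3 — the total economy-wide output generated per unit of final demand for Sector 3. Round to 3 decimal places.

I − A =
  [   0.85    -0.45    -0.10]
  [  -0.15     0.80    -0.30]
  [   0.00    -0.15     0.55]
Cofactors of I−A, C_ij = (−1)^(i+j)·(minor ij) (rows/columns in the sector order above):
  C_11 = (0.80)(0.55) − (-0.30)(-0.15) = 0.3950
  C_12 = −[(-0.15)(0.55) − (-0.30)(0.00)] = 0.0825
  C_13 = (-0.15)(-0.15) − (0.80)(0.00) = 0.0225
  C_21 = −[(-0.45)(0.55) − (-0.10)(-0.15)] = 0.2625
  C_22 = (0.85)(0.55) − (-0.10)(0.00) = 0.4675
  C_23 = −[(0.85)(-0.15) − (-0.45)(0.00)] = 0.1275
  C_31 = (-0.45)(-0.30) − (-0.10)(0.80) = 0.2150
  C_32 = −[(0.85)(-0.30) − (-0.10)(-0.15)] = 0.2700
  C_33 = (0.85)(0.80) − (-0.45)(-0.15) = 0.6125
det(I−A) = Σ_j (I−A)_1j·C_1j = (0.85)(0.3950) + (-0.45)(0.0825) + (-0.10)(0.0225) = 0.296375
adj(I−A) = Cᵀ =
  [ 0.3950   0.2625   0.2150]
  [ 0.0825   0.4675   0.2700]
  [ 0.0225   0.1275   0.6125]
(I − A)⁻¹ = adj(I−A) / det(I−A) ≈
  [   1.3328     0.8857     0.7254]
  [   0.2784     1.5774     0.9110]
  [   0.0759     0.4302     2.0666]
The output multiplier for sector j is the column-j sum of the Leontief inverse (I − A)⁻¹ = adj(I−A) / det(I−A).
Column 3 of adj(I−A): (0.2150, 0.2700, 0.6125); det(I−A) = 0.296375.
m_3 = (0.2150 + 0.2700 + 0.6125) / 0.296375 = 1.0975 / 0.296375 ≈ 3.703.

m_3 = 3.703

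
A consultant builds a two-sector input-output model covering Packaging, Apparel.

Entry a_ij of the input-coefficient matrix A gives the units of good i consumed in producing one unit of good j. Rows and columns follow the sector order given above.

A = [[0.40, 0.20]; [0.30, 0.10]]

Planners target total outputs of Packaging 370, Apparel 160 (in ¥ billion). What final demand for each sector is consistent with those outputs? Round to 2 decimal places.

d_1 = 190.00, d_2 = 33.00

I − A =
  [   0.60    -0.20]
  [  -0.30     0.90]
d = (I − A) x:
  d_1 = (+0.60)·370 + (-0.20)·160 = 190.00
  d_2 = (-0.30)·370 + (+0.90)·160 = 33.00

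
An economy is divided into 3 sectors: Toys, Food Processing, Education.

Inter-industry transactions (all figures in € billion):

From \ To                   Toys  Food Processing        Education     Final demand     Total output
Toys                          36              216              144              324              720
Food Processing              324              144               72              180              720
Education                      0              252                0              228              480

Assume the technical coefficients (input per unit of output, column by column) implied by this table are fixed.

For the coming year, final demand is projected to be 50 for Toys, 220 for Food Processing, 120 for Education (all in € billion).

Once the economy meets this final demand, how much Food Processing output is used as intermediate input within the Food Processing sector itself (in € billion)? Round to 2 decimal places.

Technical coefficients a_ij = z_ij / X_j:
  a_TT = 36/720 = 0.05, a_FT = 324/720 = 0.45, a_ET = 0/720 = 0.00
  a_TF = 216/720 = 0.30, a_FF = 144/720 = 0.20, a_EF = 252/720 = 0.35
  a_TE = 144/480 = 0.30, a_FE = 72/480 = 0.15, a_EE = 0/480 = 0.00
I − A =
  [   0.95    -0.30    -0.30]
  [  -0.45     0.80    -0.15]
  [   0.00    -0.35     1.00]
Cofactors of I−A, C_ij = (−1)^(i+j)·(minor ij) (rows/columns in the sector order above):
  C_11 = (0.80)(1.00) − (-0.15)(-0.35) = 0.7475
  C_12 = −[(-0.45)(1.00) − (-0.15)(0.00)] = 0.4500
  C_13 = (-0.45)(-0.35) − (0.80)(0.00) = 0.1575
  C_21 = −[(-0.30)(1.00) − (-0.30)(-0.35)] = 0.4050
  C_22 = (0.95)(1.00) − (-0.30)(0.00) = 0.9500
  C_23 = −[(0.95)(-0.35) − (-0.30)(0.00)] = 0.3325
  C_31 = (-0.30)(-0.15) − (-0.30)(0.80) = 0.2850
  C_32 = −[(0.95)(-0.15) − (-0.30)(-0.45)] = 0.2775
  C_33 = (0.95)(0.80) − (-0.30)(-0.45) = 0.6250
det(I−A) = Σ_j (I−A)_1j·C_1j = (0.95)(0.7475) + (-0.30)(0.4500) + (-0.30)(0.1575) = 0.527875
adj(I−A) = Cᵀ =
  [ 0.7475   0.4050   0.2850]
  [ 0.4500   0.9500   0.2775]
  [ 0.1575   0.3325   0.6250]
(I − A)⁻¹ = adj(I−A) / det(I−A) ≈
  [   1.4161     0.7672     0.5399]
  [   0.8525     1.7997     0.5257]
  [   0.2984     0.6299     1.1840]
First solve x = (I − A)⁻¹ d = adj(I−A)·d / det(I−A); in particular x_F = (0.4500·50 + 0.9500·220 + 0.2775·120) / 0.527875 = 264.80 / 0.527875 ≈ 501.6339.
Intermediate flow from F to F: z_FF = a_FF · x_F = 0.20 × 264.80 / 0.527875 = 52.96 / 0.527875 ≈ 100.33.

z_FF = 100.33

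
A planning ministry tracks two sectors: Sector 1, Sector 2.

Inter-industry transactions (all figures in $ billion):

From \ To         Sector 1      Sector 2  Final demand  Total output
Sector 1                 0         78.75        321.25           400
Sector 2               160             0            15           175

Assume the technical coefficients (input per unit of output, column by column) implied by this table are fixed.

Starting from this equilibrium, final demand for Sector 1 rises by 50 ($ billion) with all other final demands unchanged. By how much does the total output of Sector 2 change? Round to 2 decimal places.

Technical coefficients a_ij = z_ij / X_j:
  a_11 = 0/400 = 0.00, a_21 = 160/400 = 0.40
  a_12 = 78.75/175 = 0.45, a_22 = 0/175 = 0.00
I − A =
  [   1.00    -0.45]
  [  -0.40     1.00]
det(I−A) = (1.00)(1.00) − (-0.45)(-0.40) = 0.8200
adj(I−A) = [[1.00, 0.45], [0.40, 1.00]]
(I − A)⁻¹ = adj(I−A) / det(I−A) ≈
  [   1.2195     0.5488]
  [   0.4878     1.2195]
Δx = (I − A)⁻¹ Δd with Δd having +50 in the Sector 1 component and 0 elsewhere.
So Δx_2 = L_21 · (+50), where L_21 = adj(I−A)_21 / det(I−A) = 0.40 / 0.8200.
Δx_2 = 0.40 × (+50) / 0.8200 = 20.00 / 0.8200 ≈ 24.39.

Δx_2 = 24.39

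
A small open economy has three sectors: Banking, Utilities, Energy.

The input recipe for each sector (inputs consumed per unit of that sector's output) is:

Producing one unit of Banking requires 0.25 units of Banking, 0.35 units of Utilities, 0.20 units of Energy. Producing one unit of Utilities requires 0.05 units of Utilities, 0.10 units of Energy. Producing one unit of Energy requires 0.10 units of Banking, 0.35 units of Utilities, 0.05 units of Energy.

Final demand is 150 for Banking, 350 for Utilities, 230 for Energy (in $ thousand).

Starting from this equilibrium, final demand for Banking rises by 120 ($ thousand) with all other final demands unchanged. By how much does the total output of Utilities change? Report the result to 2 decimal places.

Δx_U = 76.90

I − A =
  [   0.75     0.00    -0.10]
  [  -0.35     0.95    -0.35]
  [  -0.20    -0.10     0.95]
Cofactors of I−A, C_ij = (−1)^(i+j)·(minor ij) (rows/columns in the sector order above):
  C_11 = (0.95)(0.95) − (-0.35)(-0.10) = 0.8675
  C_12 = −[(-0.35)(0.95) − (-0.35)(-0.20)] = 0.4025
  C_13 = (-0.35)(-0.10) − (0.95)(-0.20) = 0.2250
  C_21 = −[(0.00)(0.95) − (-0.10)(-0.10)] = 0.0100
  C_22 = (0.75)(0.95) − (-0.10)(-0.20) = 0.6925
  C_23 = −[(0.75)(-0.10) − (0.00)(-0.20)] = 0.0750
  C_31 = (0.00)(-0.35) − (-0.10)(0.95) = 0.0950
  C_32 = −[(0.75)(-0.35) − (-0.10)(-0.35)] = 0.2975
  C_33 = (0.75)(0.95) − (0.00)(-0.35) = 0.7125
det(I−A) = Σ_j (I−A)_1j·C_1j = (0.75)(0.8675) + (0.00)(0.4025) + (-0.10)(0.2250) = 0.628125
adj(I−A) = Cᵀ =
  [ 0.8675   0.0100   0.0950]
  [ 0.4025   0.6925   0.2975]
  [ 0.2250   0.0750   0.7125]
(I − A)⁻¹ = adj(I−A) / det(I−A) ≈
  [   1.3811     0.0159     0.1512]
  [   0.6408     1.1025     0.4736]
  [   0.3582     0.1194     1.1343]
Δx = (I − A)⁻¹ Δd with Δd having +120 in the Banking component and 0 elsewhere.
So Δx_U = L_UB · (+120), where L_UB = adj(I−A)_UB / det(I−A) = 0.4025 / 0.628125.
Δx_U = 0.4025 × (+120) / 0.628125 = 48.30 / 0.628125 ≈ 76.90.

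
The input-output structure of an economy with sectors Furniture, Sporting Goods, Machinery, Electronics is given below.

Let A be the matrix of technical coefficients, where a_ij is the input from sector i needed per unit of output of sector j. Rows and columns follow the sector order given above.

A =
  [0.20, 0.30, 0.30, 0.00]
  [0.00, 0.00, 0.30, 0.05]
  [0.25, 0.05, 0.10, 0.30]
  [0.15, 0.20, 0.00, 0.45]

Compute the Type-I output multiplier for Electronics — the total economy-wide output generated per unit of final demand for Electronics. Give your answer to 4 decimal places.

m_E = 3.6979

I − A =
  [   0.80    -0.30    -0.30     0.00]
  [   0.00     1.00    -0.30    -0.05]
  [  -0.25    -0.05     0.90    -0.30]
  [  -0.15    -0.20     0.00     0.55]
Compute the cofactors C_ij = (−1)^(i+j)·(3×3 minor ij) of I−A; the adjugate is their transpose:
adj(I−A) = Cᵀ =
  [ 0.459750   0.174750   0.211500   0.131250]
  [ 0.061500   0.341250   0.134250   0.104250]
  [ 0.180375   0.124750   0.429750   0.245750]
  [ 0.147750   0.171750   0.106500   0.610500]
det(I−A) = Σ_j (I−A)_1j·C_1j = (0.80)(0.459750) + (-0.30)(0.061500) + (-0.30)(0.180375) + (0.00)(0.147750) = 0.2952375
(I − A)⁻¹ = adj(I−A) / det(I−A) ≈
  [   1.55722     0.59190     0.71637     0.44456]
  [   0.20831     1.15585     0.45472     0.35311]
  [   0.61095     0.42254     1.45561     0.83238]
  [   0.50044     0.58174     0.36073     2.06783]
The output multiplier for sector j is the column-j sum of the Leontief inverse (I − A)⁻¹ = adj(I−A) / det(I−A).
Column E of adj(I−A): (0.131250, 0.104250, 0.245750, 0.610500); det(I−A) = 0.2952375.
m_E = (0.131250 + 0.104250 + 0.245750 + 0.610500) / 0.2952375 = 1.09175 / 0.2952375 ≈ 3.6979.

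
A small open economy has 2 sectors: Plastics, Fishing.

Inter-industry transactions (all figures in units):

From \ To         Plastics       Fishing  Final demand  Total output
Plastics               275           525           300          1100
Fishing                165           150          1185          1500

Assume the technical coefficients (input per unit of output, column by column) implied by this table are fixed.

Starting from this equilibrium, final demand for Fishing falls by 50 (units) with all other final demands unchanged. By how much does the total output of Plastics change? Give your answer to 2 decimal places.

Δx_P = -28.11

Technical coefficients a_ij = z_ij / X_j:
  a_PP = 275/1100 = 0.25, a_FP = 165/1100 = 0.15
  a_PF = 525/1500 = 0.35, a_FF = 150/1500 = 0.10
I − A =
  [   0.75    -0.35]
  [  -0.15     0.90]
det(I−A) = (0.75)(0.90) − (-0.35)(-0.15) = 0.6225
adj(I−A) = [[0.90, 0.35], [0.15, 0.75]]
(I − A)⁻¹ = adj(I−A) / det(I−A) ≈
  [   1.4458     0.5622]
  [   0.2410     1.2048]
Δx = (I − A)⁻¹ Δd with Δd having -50 in the Fishing component and 0 elsewhere.
So Δx_P = L_PF · (-50), where L_PF = adj(I−A)_PF / det(I−A) = 0.35 / 0.6225.
Δx_P = 0.35 × (-50) / 0.6225 = -17.50 / 0.6225 ≈ -28.11.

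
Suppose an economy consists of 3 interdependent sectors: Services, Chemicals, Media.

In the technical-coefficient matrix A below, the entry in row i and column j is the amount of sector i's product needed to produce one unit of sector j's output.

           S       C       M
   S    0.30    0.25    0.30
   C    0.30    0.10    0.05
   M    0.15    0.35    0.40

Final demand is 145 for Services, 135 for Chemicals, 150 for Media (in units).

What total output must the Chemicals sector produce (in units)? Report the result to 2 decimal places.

x_C = 391.14

I − A =
  [   0.70    -0.25    -0.30]
  [  -0.30     0.90    -0.05]
  [  -0.15    -0.35     0.60]
Cofactors of I−A, C_ij = (−1)^(i+j)·(minor ij) (rows/columns in the sector order above):
  C_11 = (0.90)(0.60) − (-0.05)(-0.35) = 0.5225
  C_12 = −[(-0.30)(0.60) − (-0.05)(-0.15)] = 0.1875
  C_13 = (-0.30)(-0.35) − (0.90)(-0.15) = 0.2400
  C_21 = −[(-0.25)(0.60) − (-0.30)(-0.35)] = 0.2550
  C_22 = (0.70)(0.60) − (-0.30)(-0.15) = 0.3750
  C_23 = −[(0.70)(-0.35) − (-0.25)(-0.15)] = 0.2825
  C_31 = (-0.25)(-0.05) − (-0.30)(0.90) = 0.2825
  C_32 = −[(0.70)(-0.05) − (-0.30)(-0.30)] = 0.1250
  C_33 = (0.70)(0.90) − (-0.25)(-0.30) = 0.5550
det(I−A) = Σ_j (I−A)_1j·C_1j = (0.70)(0.5225) + (-0.25)(0.1875) + (-0.30)(0.2400) = 0.246875
adj(I−A) = Cᵀ =
  [ 0.5225   0.2550   0.2825]
  [ 0.1875   0.3750   0.1250]
  [ 0.2400   0.2825   0.5550]
(I − A)⁻¹ = adj(I−A) / det(I−A) ≈
  [   2.1165     1.0329     1.1443]
  [   0.7595     1.5190     0.5063]
  [   0.9722     1.1443     2.2481]
x = (I − A)⁻¹ d = adj(I−A)·d / det(I−A), with det(I−A) = 0.246875:
  x_S = (0.5225·145 + 0.2550·135 + 0.2825·150) / 0.246875 = 152.5625 / 0.246875 ≈ 617.97
  x_C = (0.1875·145 + 0.3750·135 + 0.1250·150) / 0.246875 = 96.5625 / 0.246875 ≈ 391.14
  x_M = (0.2400·145 + 0.2825·135 + 0.5550·150) / 0.246875 = 156.1875 / 0.246875 ≈ 632.66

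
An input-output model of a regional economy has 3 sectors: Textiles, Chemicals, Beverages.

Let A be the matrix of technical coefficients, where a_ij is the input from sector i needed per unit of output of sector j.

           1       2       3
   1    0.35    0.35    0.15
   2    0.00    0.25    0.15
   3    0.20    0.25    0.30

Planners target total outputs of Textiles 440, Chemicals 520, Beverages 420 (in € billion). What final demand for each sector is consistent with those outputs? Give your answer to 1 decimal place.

I − A =
  [   0.65    -0.35    -0.15]
  [   0.00     0.75    -0.15]
  [  -0.20    -0.25     0.70]
d = (I − A) x:
  d_1 = (+0.65)·440 + (-0.35)·520 + (-0.15)·420 = 41.0
  d_2 = (+0.00)·440 + (+0.75)·520 + (-0.15)·420 = 327.0
  d_3 = (-0.20)·440 + (-0.25)·520 + (+0.70)·420 = 76.0

d_1 = 41.0, d_2 = 327.0, d_3 = 76.0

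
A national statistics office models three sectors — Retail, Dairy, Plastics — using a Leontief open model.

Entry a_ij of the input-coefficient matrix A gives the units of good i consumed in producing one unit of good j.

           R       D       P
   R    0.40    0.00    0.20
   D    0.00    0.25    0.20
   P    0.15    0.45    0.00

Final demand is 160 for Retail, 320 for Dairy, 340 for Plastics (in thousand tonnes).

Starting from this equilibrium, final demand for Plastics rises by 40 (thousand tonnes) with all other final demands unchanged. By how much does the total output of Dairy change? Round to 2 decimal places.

I − A =
  [   0.60     0.00    -0.20]
  [   0.00     0.75    -0.20]
  [  -0.15    -0.45     1.00]
Cofactors of I−A, C_ij = (−1)^(i+j)·(minor ij) (rows/columns in the sector order above):
  C_11 = (0.75)(1.00) − (-0.20)(-0.45) = 0.6600
  C_12 = −[(0.00)(1.00) − (-0.20)(-0.15)] = 0.0300
  C_13 = (0.00)(-0.45) − (0.75)(-0.15) = 0.1125
  C_21 = −[(0.00)(1.00) − (-0.20)(-0.45)] = 0.0900
  C_22 = (0.60)(1.00) − (-0.20)(-0.15) = 0.5700
  C_23 = −[(0.60)(-0.45) − (0.00)(-0.15)] = 0.2700
  C_31 = (0.00)(-0.20) − (-0.20)(0.75) = 0.1500
  C_32 = −[(0.60)(-0.20) − (-0.20)(0.00)] = 0.1200
  C_33 = (0.60)(0.75) − (0.00)(0.00) = 0.4500
det(I−A) = Σ_j (I−A)_1j·C_1j = (0.60)(0.6600) + (0.00)(0.0300) + (-0.20)(0.1125) = 0.3735
adj(I−A) = Cᵀ =
  [ 0.6600   0.0900   0.1500]
  [ 0.0300   0.5700   0.1200]
  [ 0.1125   0.2700   0.4500]
(I − A)⁻¹ = adj(I−A) / det(I−A) ≈
  [   1.7671     0.2410     0.4016]
  [   0.0803     1.5261     0.3213]
  [   0.3012     0.7229     1.2048]
Δx = (I − A)⁻¹ Δd with Δd having +40 in the Plastics component and 0 elsewhere.
So Δx_D = L_DP · (+40), where L_DP = adj(I−A)_DP / det(I−A) = 0.1200 / 0.3735.
Δx_D = 0.1200 × (+40) / 0.3735 = 4.80 / 0.3735 ≈ 12.85.

Δx_D = 12.85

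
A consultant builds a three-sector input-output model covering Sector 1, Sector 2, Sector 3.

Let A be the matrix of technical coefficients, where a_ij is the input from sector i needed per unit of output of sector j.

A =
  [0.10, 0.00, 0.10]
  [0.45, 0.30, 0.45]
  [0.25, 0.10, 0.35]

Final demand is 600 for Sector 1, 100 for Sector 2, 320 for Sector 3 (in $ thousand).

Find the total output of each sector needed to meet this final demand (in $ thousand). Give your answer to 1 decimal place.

x_1 = 776.4, x_2 = 1276.7, x_3 = 987.3

I − A =
  [   0.90     0.00    -0.10]
  [  -0.45     0.70    -0.45]
  [  -0.25    -0.10     0.65]
Cofactors of I−A, C_ij = (−1)^(i+j)·(minor ij) (rows/columns in the sector order above):
  C_11 = (0.70)(0.65) − (-0.45)(-0.10) = 0.4100
  C_12 = −[(-0.45)(0.65) − (-0.45)(-0.25)] = 0.4050
  C_13 = (-0.45)(-0.10) − (0.70)(-0.25) = 0.2200
  C_21 = −[(0.00)(0.65) − (-0.10)(-0.10)] = 0.0100
  C_22 = (0.90)(0.65) − (-0.10)(-0.25) = 0.5600
  C_23 = −[(0.90)(-0.10) − (0.00)(-0.25)] = 0.0900
  C_31 = (0.00)(-0.45) − (-0.10)(0.70) = 0.0700
  C_32 = −[(0.90)(-0.45) − (-0.10)(-0.45)] = 0.4500
  C_33 = (0.90)(0.70) − (0.00)(-0.45) = 0.6300
det(I−A) = Σ_j (I−A)_1j·C_1j = (0.90)(0.4100) + (0.00)(0.4050) + (-0.10)(0.2200) = 0.3470
adj(I−A) = Cᵀ =
  [ 0.4100   0.0100   0.0700]
  [ 0.4050   0.5600   0.4500]
  [ 0.2200   0.0900   0.6300]
(I − A)⁻¹ = adj(I−A) / det(I−A) ≈
  [   1.1816     0.0288     0.2017]
  [   1.1671     1.6138     1.2968]
  [   0.6340     0.2594     1.8156]
x = (I − A)⁻¹ d = adj(I−A)·d / det(I−A), with det(I−A) = 0.3470:
  x_1 = (0.4100·600 + 0.0100·100 + 0.0700·320) / 0.3470 = 269.40 / 0.3470 ≈ 776.4
  x_2 = (0.4050·600 + 0.5600·100 + 0.4500·320) / 0.3470 = 443.00 / 0.3470 ≈ 1276.7
  x_3 = (0.2200·600 + 0.0900·100 + 0.6300·320) / 0.3470 = 342.60 / 0.3470 ≈ 987.3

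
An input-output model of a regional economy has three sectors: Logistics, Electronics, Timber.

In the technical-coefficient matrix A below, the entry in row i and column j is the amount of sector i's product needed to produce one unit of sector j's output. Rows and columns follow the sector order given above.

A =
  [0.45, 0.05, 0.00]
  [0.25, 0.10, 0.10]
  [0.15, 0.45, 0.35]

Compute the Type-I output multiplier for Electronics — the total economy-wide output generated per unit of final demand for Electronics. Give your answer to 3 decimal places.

I − A =
  [   0.55    -0.05     0.00]
  [  -0.25     0.90    -0.10]
  [  -0.15    -0.45     0.65]
Cofactors of I−A, C_ij = (−1)^(i+j)·(minor ij) (rows/columns in the sector order above):
  C_11 = (0.90)(0.65) − (-0.10)(-0.45) = 0.5400
  C_12 = −[(-0.25)(0.65) − (-0.10)(-0.15)] = 0.1775
  C_13 = (-0.25)(-0.45) − (0.90)(-0.15) = 0.2475
  C_21 = −[(-0.05)(0.65) − (0.00)(-0.45)] = 0.0325
  C_22 = (0.55)(0.65) − (0.00)(-0.15) = 0.3575
  C_23 = −[(0.55)(-0.45) − (-0.05)(-0.15)] = 0.2550
  C_31 = (-0.05)(-0.10) − (0.00)(0.90) = 0.0050
  C_32 = −[(0.55)(-0.10) − (0.00)(-0.25)] = 0.0550
  C_33 = (0.55)(0.90) − (-0.05)(-0.25) = 0.4825
det(I−A) = Σ_j (I−A)_1j·C_1j = (0.55)(0.5400) + (-0.05)(0.1775) + (0.00)(0.2475) = 0.288125
adj(I−A) = Cᵀ =
  [ 0.5400   0.0325   0.0050]
  [ 0.1775   0.3575   0.0550]
  [ 0.2475   0.2550   0.4825]
(I − A)⁻¹ = adj(I−A) / det(I−A) ≈
  [   1.8742     0.1128     0.0174]
  [   0.6161     1.2408     0.1909]
  [   0.8590     0.8850     1.6746]
The output multiplier for sector j is the column-j sum of the Leontief inverse (I − A)⁻¹ = adj(I−A) / det(I−A).
Column 2 of adj(I−A): (0.0325, 0.3575, 0.2550); det(I−A) = 0.288125.
m_2 = (0.0325 + 0.3575 + 0.2550) / 0.288125 = 0.645 / 0.288125 ≈ 2.239.

m_2 = 2.239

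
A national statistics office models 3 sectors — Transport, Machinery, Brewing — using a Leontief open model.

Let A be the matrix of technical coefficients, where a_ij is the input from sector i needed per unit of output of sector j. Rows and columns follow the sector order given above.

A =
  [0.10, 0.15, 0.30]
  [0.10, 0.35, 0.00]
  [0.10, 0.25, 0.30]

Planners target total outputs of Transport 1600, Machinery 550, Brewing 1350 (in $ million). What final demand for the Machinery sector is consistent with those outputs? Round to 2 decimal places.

d_2 = 197.50

I − A =
  [   0.90    -0.15    -0.30]
  [  -0.10     0.65     0.00]
  [  -0.10    -0.25     0.70]
d = (I − A) x:
  d_1 = (+0.90)·1600 + (-0.15)·550 + (-0.30)·1350 = 952.50
  d_2 = (-0.10)·1600 + (+0.65)·550 + (+0.00)·1350 = 197.50
  d_3 = (-0.10)·1600 + (-0.25)·550 + (+0.70)·1350 = 647.50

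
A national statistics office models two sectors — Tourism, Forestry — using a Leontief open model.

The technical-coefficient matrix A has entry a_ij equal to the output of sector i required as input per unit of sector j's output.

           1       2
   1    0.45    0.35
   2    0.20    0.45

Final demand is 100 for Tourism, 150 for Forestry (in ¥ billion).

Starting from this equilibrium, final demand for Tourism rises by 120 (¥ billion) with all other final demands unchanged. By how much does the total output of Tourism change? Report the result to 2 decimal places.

I − A =
  [   0.55    -0.35]
  [  -0.20     0.55]
det(I−A) = (0.55)(0.55) − (-0.35)(-0.20) = 0.2325
adj(I−A) = [[0.55, 0.35], [0.20, 0.55]]
(I − A)⁻¹ = adj(I−A) / det(I−A) ≈
  [   2.3656     1.5054]
  [   0.8602     2.3656]
Δx = (I − A)⁻¹ Δd with Δd having +120 in the Tourism component and 0 elsewhere.
So Δx_1 = L_11 · (+120), where L_11 = adj(I−A)_11 / det(I−A) = 0.55 / 0.2325.
Δx_1 = 0.55 × (+120) / 0.2325 = 66.00 / 0.2325 ≈ 283.87.

Δx_1 = 283.87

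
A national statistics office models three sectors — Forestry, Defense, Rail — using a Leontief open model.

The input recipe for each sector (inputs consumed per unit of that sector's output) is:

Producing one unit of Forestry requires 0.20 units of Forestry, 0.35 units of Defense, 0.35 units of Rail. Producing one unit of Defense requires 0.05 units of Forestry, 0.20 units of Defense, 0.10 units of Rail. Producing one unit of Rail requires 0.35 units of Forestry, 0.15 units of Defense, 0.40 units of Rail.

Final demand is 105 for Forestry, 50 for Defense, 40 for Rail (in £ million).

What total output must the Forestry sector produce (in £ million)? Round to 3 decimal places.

I − A =
  [   0.80    -0.05    -0.35]
  [  -0.35     0.80    -0.15]
  [  -0.35    -0.10     0.60]
Cofactors of I−A, C_ij = (−1)^(i+j)·(minor ij) (rows/columns in the sector order above):
  C_11 = (0.80)(0.60) − (-0.15)(-0.10) = 0.4650
  C_12 = −[(-0.35)(0.60) − (-0.15)(-0.35)] = 0.2625
  C_13 = (-0.35)(-0.10) − (0.80)(-0.35) = 0.3150
  C_21 = −[(-0.05)(0.60) − (-0.35)(-0.10)] = 0.0650
  C_22 = (0.80)(0.60) − (-0.35)(-0.35) = 0.3575
  C_23 = −[(0.80)(-0.10) − (-0.05)(-0.35)] = 0.0975
  C_31 = (-0.05)(-0.15) − (-0.35)(0.80) = 0.2875
  C_32 = −[(0.80)(-0.15) − (-0.35)(-0.35)] = 0.2425
  C_33 = (0.80)(0.80) − (-0.05)(-0.35) = 0.6225
det(I−A) = Σ_j (I−A)_1j·C_1j = (0.80)(0.4650) + (-0.05)(0.2625) + (-0.35)(0.3150) = 0.248625
adj(I−A) = Cᵀ =
  [ 0.4650   0.0650   0.2875]
  [ 0.2625   0.3575   0.2425]
  [ 0.3150   0.0975   0.6225]
(I − A)⁻¹ = adj(I−A) / det(I−A) ≈
  [   1.8703     0.2614     1.1564]
  [   1.0558     1.4379     0.9754]
  [   1.2670     0.3922     2.5038]
x = (I − A)⁻¹ d = adj(I−A)·d / det(I−A), with det(I−A) = 0.248625:
  x_1 = (0.4650·105 + 0.0650·50 + 0.2875·40) / 0.248625 = 63.575 / 0.248625 ≈ 255.706
  x_2 = (0.2625·105 + 0.3575·50 + 0.2425·40) / 0.248625 = 55.1375 / 0.248625 ≈ 221.770
  x_3 = (0.3150·105 + 0.0975·50 + 0.6225·40) / 0.248625 = 62.85 / 0.248625 ≈ 252.790

x_1 = 255.706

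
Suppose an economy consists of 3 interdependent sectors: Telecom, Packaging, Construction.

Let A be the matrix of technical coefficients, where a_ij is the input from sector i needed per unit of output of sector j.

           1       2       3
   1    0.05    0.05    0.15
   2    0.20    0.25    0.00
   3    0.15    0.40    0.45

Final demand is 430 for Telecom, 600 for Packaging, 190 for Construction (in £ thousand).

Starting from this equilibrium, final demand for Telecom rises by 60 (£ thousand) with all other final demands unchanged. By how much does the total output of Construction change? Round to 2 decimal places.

Δx_3 = 32.31

I − A =
  [   0.95    -0.05    -0.15]
  [  -0.20     0.75     0.00]
  [  -0.15    -0.40     0.55]
Cofactors of I−A, C_ij = (−1)^(i+j)·(minor ij) (rows/columns in the sector order above):
  C_11 = (0.75)(0.55) − (0.00)(-0.40) = 0.4125
  C_12 = −[(-0.20)(0.55) − (0.00)(-0.15)] = 0.1100
  C_13 = (-0.20)(-0.40) − (0.75)(-0.15) = 0.1925
  C_21 = −[(-0.05)(0.55) − (-0.15)(-0.40)] = 0.0875
  C_22 = (0.95)(0.55) − (-0.15)(-0.15) = 0.5000
  C_23 = −[(0.95)(-0.40) − (-0.05)(-0.15)] = 0.3875
  C_31 = (-0.05)(0.00) − (-0.15)(0.75) = 0.1125
  C_32 = −[(0.95)(0.00) − (-0.15)(-0.20)] = 0.0300
  C_33 = (0.95)(0.75) − (-0.05)(-0.20) = 0.7025
det(I−A) = Σ_j (I−A)_1j·C_1j = (0.95)(0.4125) + (-0.05)(0.1100) + (-0.15)(0.1925) = 0.3575
adj(I−A) = Cᵀ =
  [ 0.4125   0.0875   0.1125]
  [ 0.1100   0.5000   0.0300]
  [ 0.1925   0.3875   0.7025]
(I − A)⁻¹ = adj(I−A) / det(I−A) ≈
  [   1.1538     0.2448     0.3147]
  [   0.3077     1.3986     0.0839]
  [   0.5385     1.0839     1.9650]
Δx = (I − A)⁻¹ Δd with Δd having +60 in the Telecom component and 0 elsewhere.
So Δx_3 = L_31 · (+60), where L_31 = adj(I−A)_31 / det(I−A) = 0.1925 / 0.3575.
Δx_3 = 0.1925 × (+60) / 0.3575 = 11.55 / 0.3575 ≈ 32.31.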